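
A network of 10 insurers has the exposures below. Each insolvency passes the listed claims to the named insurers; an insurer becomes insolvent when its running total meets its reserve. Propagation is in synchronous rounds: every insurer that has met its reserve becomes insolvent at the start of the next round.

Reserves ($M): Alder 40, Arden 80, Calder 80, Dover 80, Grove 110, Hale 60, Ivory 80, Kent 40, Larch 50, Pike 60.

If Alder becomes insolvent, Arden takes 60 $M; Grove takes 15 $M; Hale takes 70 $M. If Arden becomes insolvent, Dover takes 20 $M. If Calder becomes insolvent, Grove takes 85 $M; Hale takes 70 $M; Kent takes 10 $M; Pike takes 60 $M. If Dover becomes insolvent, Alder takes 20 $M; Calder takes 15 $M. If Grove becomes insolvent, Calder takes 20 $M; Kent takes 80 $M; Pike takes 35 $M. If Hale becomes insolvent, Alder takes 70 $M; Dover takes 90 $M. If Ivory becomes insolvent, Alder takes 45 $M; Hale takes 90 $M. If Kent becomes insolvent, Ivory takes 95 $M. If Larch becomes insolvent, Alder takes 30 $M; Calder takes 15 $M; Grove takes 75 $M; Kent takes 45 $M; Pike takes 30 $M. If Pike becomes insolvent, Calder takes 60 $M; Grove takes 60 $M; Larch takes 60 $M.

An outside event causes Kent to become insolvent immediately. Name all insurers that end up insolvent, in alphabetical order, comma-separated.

Alder, Dover, Hale, Ivory, Kent

Round 1 — Kent becomes insolvent (initial).
  Ivory: +95 → 95 ≥ 80
Round 2 — Ivory becomes insolvent.
  Alder: +45 → 45 ≥ 40
  Hale: +90 → 90 ≥ 60
Round 3 — Alder, Hale become insolvent.
  Arden: +60 → 60 < 80
  Dover: +90 → 90 ≥ 80
  Grove: +15 → 15 < 110
Round 4 — Dover becomes insolvent.
  Calder: +15 → 15 < 80
No further insolvencies.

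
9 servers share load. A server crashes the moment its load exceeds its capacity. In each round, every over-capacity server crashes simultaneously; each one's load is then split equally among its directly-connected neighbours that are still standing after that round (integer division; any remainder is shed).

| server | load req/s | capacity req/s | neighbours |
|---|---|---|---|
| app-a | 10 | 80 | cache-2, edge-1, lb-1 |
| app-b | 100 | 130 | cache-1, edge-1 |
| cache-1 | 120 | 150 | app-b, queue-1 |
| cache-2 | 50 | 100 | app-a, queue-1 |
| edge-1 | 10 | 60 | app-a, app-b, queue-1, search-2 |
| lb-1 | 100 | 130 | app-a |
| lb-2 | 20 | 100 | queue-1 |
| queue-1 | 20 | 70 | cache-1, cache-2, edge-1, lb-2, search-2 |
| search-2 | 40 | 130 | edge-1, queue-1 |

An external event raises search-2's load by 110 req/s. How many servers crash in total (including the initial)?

5

Round 1 — search-2 at 150 > 130. search-2 crashes.
  search-2 sheds 150 req/s to edge-1, queue-1: 75 each.
    edge-1: 10+75 = 85 > 60
    queue-1: 20+75 = 95 > 70
Round 2 — edge-1, queue-1 crash.
  edge-1 sheds 85 req/s to app-a, app-b: 42 each (1 lost).
    app-a: 10+42 = 52 ≤ 80
    app-b: 100+42 = 142 > 130
  queue-1 sheds 95 req/s to cache-1, cache-2, lb-2: 31 each (2 lost).
    cache-1: 120+31 = 151 > 150
    cache-2: 50+31 = 81 ≤ 100
    lb-2: 20+31 = 51 ≤ 100
Round 3 — app-b, cache-1 crash.
  app-b sheds 142 req/s: no online neighbours, lost.
  cache-1 sheds 151 req/s: no online neighbours, lost.
No further crashes.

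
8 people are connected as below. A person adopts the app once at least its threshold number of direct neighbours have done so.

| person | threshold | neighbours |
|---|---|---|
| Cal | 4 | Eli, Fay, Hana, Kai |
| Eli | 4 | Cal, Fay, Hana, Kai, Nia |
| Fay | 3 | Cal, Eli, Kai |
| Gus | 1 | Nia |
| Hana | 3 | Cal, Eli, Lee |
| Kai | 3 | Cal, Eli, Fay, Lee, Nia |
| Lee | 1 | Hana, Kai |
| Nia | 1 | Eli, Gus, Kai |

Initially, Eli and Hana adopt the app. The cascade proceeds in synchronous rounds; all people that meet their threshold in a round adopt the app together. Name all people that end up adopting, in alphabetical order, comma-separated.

Round 1 — Eli, Hana adopt the app (initial).
Round 2 — checking thresholds:
  Cal: 2 of 4 neighbours < 4, holds.
  Fay: 1 of 3 neighbours < 3, holds.
  Kai: 1 of 5 neighbours < 3, holds.
  Lee: 1 of 2 neighbours ≥ 1, adopts the app.
  Nia: 1 of 3 neighbours ≥ 1, adopts the app.
Round 3 — checking thresholds:
  Cal: 2 of 4 neighbours < 4, holds.
  Fay: 1 of 3 neighbours < 3, holds.
  Gus: 1 of 1 neighbours ≥ 1, adopts the app.
  Kai: 3 of 5 neighbours ≥ 3, adopts the app.
Round 4 — no new adoptions; cascade stops.

Eli, Gus, Hana, Kai, Lee, Nia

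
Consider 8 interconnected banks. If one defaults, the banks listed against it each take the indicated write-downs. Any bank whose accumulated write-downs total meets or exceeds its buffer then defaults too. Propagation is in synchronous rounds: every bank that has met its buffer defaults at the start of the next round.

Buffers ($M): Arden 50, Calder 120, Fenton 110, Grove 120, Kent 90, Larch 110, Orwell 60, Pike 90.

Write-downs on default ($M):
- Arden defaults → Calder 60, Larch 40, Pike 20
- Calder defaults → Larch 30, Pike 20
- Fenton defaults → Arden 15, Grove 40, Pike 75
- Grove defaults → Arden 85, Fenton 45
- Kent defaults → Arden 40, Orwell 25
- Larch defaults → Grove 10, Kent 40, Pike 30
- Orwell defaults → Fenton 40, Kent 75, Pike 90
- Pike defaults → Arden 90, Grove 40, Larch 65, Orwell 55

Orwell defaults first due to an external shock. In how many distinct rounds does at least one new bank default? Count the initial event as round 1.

Round 1 — Orwell defaults (initial).
  Fenton: +40 → 40 < 110
  Kent: +75 → 75 < 90
  Pike: +90 → 90 ≥ 90
Round 2 — Pike defaults.
  Arden: +90 → 90 ≥ 50
  Grove: +40 → 40 < 120
  Larch: +65 → 65 < 110
Round 3 — Arden defaults.
  Calder: +60 → 60 < 120
  Larch: +40 → 105 < 110
No further defaults.

3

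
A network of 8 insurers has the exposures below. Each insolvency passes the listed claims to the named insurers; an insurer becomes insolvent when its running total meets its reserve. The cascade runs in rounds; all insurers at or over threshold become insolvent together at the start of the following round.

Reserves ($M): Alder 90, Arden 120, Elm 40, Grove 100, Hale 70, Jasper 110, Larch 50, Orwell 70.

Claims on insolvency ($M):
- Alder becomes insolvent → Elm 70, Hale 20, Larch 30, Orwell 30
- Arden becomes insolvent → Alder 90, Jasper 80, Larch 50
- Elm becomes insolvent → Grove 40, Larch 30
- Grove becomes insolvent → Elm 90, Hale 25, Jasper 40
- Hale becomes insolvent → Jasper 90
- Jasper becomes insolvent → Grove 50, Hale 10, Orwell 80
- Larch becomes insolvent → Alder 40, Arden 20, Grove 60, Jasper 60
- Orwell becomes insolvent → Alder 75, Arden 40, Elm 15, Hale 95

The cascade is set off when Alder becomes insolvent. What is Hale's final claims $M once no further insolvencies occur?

Round 1 — Alder becomes insolvent (initial).
  Elm: +70 → 70 ≥ 40
  Hale: +20 → 20 < 70
  Larch: +30 → 30 < 50
  Orwell: +30 → 30 < 70
Round 2 — Elm becomes insolvent.
  Grove: +40 → 40 < 100
  Larch: +30 → 60 ≥ 50
Round 3 — Larch becomes insolvent.
  Arden: +20 → 20 < 120
  Grove: +60 → 100 ≥ 100
  Jasper: +60 → 60 < 110
Round 4 — Grove becomes insolvent.
  Hale: +25 → 45 < 70
  Jasper: +40 → 100 < 110
No further insolvencies.

45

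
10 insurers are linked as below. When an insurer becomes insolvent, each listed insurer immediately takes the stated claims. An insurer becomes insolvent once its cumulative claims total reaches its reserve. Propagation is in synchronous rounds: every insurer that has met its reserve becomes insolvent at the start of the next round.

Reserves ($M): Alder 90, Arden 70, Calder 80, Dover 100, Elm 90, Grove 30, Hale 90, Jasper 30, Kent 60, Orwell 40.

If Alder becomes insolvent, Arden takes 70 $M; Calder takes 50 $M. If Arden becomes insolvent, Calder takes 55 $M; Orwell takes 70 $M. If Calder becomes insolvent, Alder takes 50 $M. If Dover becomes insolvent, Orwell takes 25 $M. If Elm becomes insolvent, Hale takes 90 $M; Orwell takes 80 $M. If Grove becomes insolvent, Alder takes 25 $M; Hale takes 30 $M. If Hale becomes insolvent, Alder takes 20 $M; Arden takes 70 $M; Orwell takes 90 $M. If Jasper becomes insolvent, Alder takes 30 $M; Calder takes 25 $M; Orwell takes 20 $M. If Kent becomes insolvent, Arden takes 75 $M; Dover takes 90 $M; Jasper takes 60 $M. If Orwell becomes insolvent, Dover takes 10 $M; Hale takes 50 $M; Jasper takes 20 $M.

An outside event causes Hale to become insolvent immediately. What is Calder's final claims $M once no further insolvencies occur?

Round 1 — Hale becomes insolvent (initial).
  Alder: +20 → 20 < 90
  Arden: +70 → 70 ≥ 70
  Orwell: +90 → 90 ≥ 40
Round 2 — Arden, Orwell become insolvent.
  Calder: +55 → 55 < 80
  Dover: +10 → 10 < 100
  Jasper: +20 → 20 < 30
No further insolvencies.

55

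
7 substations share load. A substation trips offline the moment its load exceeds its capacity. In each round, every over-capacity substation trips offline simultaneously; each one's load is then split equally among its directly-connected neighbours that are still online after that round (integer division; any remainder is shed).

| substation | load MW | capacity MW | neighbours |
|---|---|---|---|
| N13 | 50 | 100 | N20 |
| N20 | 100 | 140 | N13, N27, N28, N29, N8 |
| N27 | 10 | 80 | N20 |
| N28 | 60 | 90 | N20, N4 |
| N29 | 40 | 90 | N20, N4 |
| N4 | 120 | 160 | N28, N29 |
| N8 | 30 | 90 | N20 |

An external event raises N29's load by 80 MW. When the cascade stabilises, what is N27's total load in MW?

Round 1 — N29 at 120 > 90. N29 trips offline.
  N29 sheds 120 MW to N20, N4: 60 each.
    N20: 100+60 = 160 > 140
    N4: 120+60 = 180 > 160
Round 2 — N20, N4 trip offline.
  N20 sheds 160 MW to N13, N27, N28, N8: 40 each.
    N13: 50+40 = 90 ≤ 100
    N27: 10+40 = 50 ≤ 80
    N28: 60+40 = 100 > 90
    N8: 30+40 = 70 ≤ 90
  N4 sheds 180 MW to N28: 180 each.
    N28: 100+180 = 280 > 90
Round 3 — N28 trips offline.
  N28 sheds 280 MW: no online neighbours, lost.
No further trips.

50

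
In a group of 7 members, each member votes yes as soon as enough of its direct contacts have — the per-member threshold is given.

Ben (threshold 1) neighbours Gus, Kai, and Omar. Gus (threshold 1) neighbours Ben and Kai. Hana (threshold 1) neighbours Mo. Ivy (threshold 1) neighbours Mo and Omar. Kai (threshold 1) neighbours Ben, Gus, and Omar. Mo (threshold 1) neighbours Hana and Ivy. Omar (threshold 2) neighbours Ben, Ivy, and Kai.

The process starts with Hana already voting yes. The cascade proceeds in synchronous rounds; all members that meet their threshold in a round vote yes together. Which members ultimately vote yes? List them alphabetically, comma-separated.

Hana, Ivy, Mo

Round 1 — Hana votes yes (initial).
Round 2 — checking thresholds:
  Mo: 1 of 2 neighbours ≥ 1, votes yes.
Round 3 — checking thresholds:
  Ivy: 1 of 2 neighbours ≥ 1, votes yes.
Round 4 — no new yes votes; cascade stops.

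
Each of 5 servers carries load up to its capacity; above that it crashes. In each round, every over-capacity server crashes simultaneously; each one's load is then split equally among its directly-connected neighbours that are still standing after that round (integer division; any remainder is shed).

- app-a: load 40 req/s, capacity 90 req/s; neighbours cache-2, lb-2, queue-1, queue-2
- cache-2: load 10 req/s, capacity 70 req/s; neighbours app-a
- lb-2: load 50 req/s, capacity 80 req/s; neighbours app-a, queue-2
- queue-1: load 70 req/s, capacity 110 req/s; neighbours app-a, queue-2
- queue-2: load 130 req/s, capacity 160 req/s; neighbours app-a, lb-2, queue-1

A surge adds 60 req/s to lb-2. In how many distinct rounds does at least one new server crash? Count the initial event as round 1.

Round 1 — lb-2 at 110 > 80. lb-2 crashes.
  lb-2 sheds 110 req/s to app-a, queue-2: 55 each.
    app-a: 40+55 = 95 > 90
    queue-2: 130+55 = 185 > 160
Round 2 — app-a, queue-2 crash.
  app-a sheds 95 req/s to cache-2, queue-1: 47 each (1 lost).
    cache-2: 10+47 = 57 ≤ 70
    queue-1: 70+47 = 117 > 110
  queue-2 sheds 185 req/s to queue-1: 185 each.
    queue-1: 117+185 = 302 > 110
Round 3 — queue-1 crashes.
  queue-1 sheds 302 req/s: no online neighbours, lost.
No further crashes.

3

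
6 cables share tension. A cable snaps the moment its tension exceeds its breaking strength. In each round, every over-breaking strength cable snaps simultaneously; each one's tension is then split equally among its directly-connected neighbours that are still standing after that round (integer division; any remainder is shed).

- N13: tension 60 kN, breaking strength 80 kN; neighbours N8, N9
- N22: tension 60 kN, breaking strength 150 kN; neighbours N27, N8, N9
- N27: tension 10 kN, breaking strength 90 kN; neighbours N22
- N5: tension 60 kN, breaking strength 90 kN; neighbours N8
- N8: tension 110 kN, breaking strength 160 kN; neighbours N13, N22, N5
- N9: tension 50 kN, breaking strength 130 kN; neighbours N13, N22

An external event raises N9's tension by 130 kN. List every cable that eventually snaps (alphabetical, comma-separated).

N13, N22, N27, N5, N8, N9

Round 1 — N9 at 180 > 130. N9 snaps.
  N9 sheds 180 kN to N13, N22: 90 each.
    N13: 60+90 = 150 > 80
    N22: 60+90 = 150 ≤ 150
Round 2 — N13 snaps.
  N13 sheds 150 kN to N8: 150 each.
    N8: 110+150 = 260 > 160
Round 3 — N8 snaps.
  N8 sheds 260 kN to N22, N5: 130 each.
    N22: 150+130 = 280 > 150
    N5: 60+130 = 190 > 90
Round 4 — N22, N5 snap.
  N22 sheds 280 kN to N27: 280 each.
    N27: 10+280 = 290 > 90
  N5 sheds 190 kN: no online neighbours, lost.
Round 5 — N27 snaps.
  N27 sheds 290 kN: no online neighbours, lost.
No further breaks.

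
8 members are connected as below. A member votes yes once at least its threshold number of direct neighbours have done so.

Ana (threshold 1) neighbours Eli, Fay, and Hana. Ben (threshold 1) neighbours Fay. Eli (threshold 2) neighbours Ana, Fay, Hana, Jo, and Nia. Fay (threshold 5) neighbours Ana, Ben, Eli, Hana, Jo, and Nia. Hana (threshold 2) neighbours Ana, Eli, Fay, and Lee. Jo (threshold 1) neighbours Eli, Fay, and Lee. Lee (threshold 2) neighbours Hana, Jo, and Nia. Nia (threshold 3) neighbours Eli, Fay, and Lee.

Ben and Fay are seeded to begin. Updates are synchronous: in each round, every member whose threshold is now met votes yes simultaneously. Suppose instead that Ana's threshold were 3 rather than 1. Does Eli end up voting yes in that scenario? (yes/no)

yes

With Ana's threshold at 3:
Round 1 — Ben, Fay vote yes (initial).
Round 2 — checking thresholds:
  Ana: 1 of 3 neighbours < 3, below threshold.
  Eli: 1 of 5 neighbours < 2, below threshold.
  Hana: 1 of 4 neighbours < 2, below threshold.
  Jo: 1 of 3 neighbours ≥ 1, votes yes.
  Nia: 1 of 3 neighbours < 3, below threshold.
Round 3 — checking thresholds:
  Ana: 1 of 3 neighbours < 3, below threshold.
  Eli: 2 of 5 neighbours ≥ 2, votes yes.
  Hana: 1 of 4 neighbours < 2, below threshold.
  Lee: 1 of 3 neighbours < 2, below threshold.
  Nia: 1 of 3 neighbours < 3, below threshold.
Round 4 — checking thresholds:
  Ana: 2 of 3 neighbours < 3, below threshold.
  Hana: 2 of 4 neighbours ≥ 2, votes yes.
  Lee: 1 of 3 neighbours < 2, below threshold.
  Nia: 2 of 3 neighbours < 3, below threshold.
Round 5 — checking thresholds:
  Ana: 3 of 3 neighbours ≥ 3, votes yes.
  Lee: 2 of 3 neighbours ≥ 2, votes yes.
  Nia: 2 of 3 neighbours < 3, below threshold.
Round 6 — checking thresholds:
  Nia: 3 of 3 neighbours ≥ 3, votes yes.
Round 7 — no new yes votes; cascade stops.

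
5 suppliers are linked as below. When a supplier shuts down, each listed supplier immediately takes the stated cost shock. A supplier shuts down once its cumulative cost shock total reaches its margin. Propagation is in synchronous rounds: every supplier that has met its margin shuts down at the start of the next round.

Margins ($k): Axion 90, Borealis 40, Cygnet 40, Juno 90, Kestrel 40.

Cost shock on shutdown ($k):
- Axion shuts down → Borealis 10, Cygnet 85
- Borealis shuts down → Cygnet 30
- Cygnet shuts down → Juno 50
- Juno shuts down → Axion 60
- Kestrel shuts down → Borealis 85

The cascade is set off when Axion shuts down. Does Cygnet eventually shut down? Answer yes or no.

Round 1 — Axion shuts down (initial).
  Borealis: +10 → 10 < 40
  Cygnet: +85 → 85 ≥ 40
Round 2 — Cygnet shuts down.
  Juno: +50 → 50 < 90
No further shutdowns.

yes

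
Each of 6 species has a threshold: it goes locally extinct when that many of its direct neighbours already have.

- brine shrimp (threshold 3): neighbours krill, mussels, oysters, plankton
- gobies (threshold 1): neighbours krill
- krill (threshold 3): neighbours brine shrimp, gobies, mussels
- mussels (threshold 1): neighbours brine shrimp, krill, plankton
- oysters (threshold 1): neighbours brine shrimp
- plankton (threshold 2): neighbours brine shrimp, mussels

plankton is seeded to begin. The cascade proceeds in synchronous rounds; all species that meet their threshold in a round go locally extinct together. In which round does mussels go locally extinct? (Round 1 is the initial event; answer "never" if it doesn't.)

2

Round 1 — plankton goes locally extinct (initial).
Round 2 — checking thresholds:
  brine shrimp: 1 of 4 neighbours < 3, holds.
  mussels: 1 of 3 neighbours ≥ 1, goes locally extinct.
Round 3 — no new extinctions; cascade stops.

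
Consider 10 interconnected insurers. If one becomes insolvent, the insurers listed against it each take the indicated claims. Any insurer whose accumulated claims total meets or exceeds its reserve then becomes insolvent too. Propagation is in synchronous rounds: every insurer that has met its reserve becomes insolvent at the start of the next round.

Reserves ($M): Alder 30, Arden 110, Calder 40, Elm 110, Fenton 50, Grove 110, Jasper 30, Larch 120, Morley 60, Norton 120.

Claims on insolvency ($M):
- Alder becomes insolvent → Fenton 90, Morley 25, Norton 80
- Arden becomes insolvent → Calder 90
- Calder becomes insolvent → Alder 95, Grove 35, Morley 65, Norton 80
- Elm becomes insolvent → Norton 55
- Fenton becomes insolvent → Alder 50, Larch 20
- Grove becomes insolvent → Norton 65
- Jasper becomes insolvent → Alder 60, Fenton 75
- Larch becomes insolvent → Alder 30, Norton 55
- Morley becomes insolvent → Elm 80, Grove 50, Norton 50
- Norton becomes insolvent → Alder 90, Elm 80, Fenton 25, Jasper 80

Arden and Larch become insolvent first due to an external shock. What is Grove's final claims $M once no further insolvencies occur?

Round 1 — Arden, Larch become insolvent (initial).
  Alder: +30 → 30 ≥ 30
  Calder: +90 → 90 ≥ 40
  Norton: +55 → 55 < 120
Round 2 — Alder, Calder become insolvent.
  Fenton: +90 → 90 ≥ 50
  Grove: +35 → 35 < 110
  Morley: +25+65 → 90 ≥ 60
  Norton: +80+80 → 215 ≥ 120
Round 3 — Fenton, Morley, Norton become insolvent.
  Elm: +80+80 → 160 ≥ 110
  Grove: +50 → 85 < 110
  Jasper: +80 → 80 ≥ 30
Round 4 — Elm, Jasper become insolvent.
No further insolvencies.

85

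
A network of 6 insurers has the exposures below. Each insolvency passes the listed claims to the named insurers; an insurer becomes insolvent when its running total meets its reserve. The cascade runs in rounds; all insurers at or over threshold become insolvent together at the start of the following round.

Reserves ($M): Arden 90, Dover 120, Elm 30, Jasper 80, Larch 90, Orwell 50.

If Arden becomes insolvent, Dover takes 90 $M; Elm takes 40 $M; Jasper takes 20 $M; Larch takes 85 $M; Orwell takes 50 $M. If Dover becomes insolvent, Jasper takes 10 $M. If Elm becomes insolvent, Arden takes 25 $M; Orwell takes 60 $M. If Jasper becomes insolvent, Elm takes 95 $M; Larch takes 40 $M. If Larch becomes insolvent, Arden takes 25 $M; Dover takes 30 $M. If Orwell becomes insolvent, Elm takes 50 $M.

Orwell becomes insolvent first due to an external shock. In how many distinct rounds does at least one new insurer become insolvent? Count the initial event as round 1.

2

Round 1 — Orwell becomes insolvent (initial).
  Elm: +50 → 50 ≥ 30
Round 2 — Elm becomes insolvent.
  Arden: +25 → 25 < 90
No further insolvencies.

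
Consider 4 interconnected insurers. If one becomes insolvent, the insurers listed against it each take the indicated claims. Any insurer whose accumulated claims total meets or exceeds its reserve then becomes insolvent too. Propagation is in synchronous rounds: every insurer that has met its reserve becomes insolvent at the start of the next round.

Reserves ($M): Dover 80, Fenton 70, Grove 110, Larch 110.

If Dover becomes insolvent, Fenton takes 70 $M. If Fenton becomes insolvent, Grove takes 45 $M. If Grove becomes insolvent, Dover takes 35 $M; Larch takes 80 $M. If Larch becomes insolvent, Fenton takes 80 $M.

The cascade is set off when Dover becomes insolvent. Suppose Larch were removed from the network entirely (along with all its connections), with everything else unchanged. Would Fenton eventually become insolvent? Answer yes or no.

yes

With Larch removed:
Round 1 — Dover becomes insolvent (initial).
  Fenton: +70 → 70 ≥ 70
Round 2 — Fenton becomes insolvent.
  Grove: +45 → 45 < 110
No further insolvencies.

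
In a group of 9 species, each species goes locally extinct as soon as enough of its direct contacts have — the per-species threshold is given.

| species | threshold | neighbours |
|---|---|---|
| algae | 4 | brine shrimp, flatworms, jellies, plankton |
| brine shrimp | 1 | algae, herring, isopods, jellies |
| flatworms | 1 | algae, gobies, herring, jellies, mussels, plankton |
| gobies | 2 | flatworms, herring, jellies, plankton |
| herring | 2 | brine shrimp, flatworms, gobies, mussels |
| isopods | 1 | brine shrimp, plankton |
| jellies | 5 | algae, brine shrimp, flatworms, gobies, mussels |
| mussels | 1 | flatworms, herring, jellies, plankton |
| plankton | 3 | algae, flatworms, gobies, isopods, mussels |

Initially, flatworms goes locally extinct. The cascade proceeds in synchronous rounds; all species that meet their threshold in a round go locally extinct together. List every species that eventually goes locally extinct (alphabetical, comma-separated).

Round 1 — flatworms goes locally extinct (initial).
Round 2 — checking thresholds:
  algae: 1 of 4 neighbours < 4, holds.
  gobies: 1 of 4 neighbours < 2, holds.
  herring: 1 of 4 neighbours < 2, holds.
  jellies: 1 of 5 neighbours < 5, holds.
  mussels: 1 of 4 neighbours ≥ 1, goes locally extinct.
  plankton: 1 of 5 neighbours < 3, holds.
Round 3 — checking thresholds:
  algae: 1 of 4 neighbours < 4, holds.
  gobies: 1 of 4 neighbours < 2, holds.
  herring: 2 of 4 neighbours ≥ 2, goes locally extinct.
  jellies: 2 of 5 neighbours < 5, holds.
  plankton: 2 of 5 neighbours < 3, holds.
Round 4 — checking thresholds:
  algae: 1 of 4 neighbours < 4, holds.
  brine shrimp: 1 of 4 neighbours ≥ 1, goes locally extinct.
  gobies: 2 of 4 neighbours ≥ 2, goes locally extinct.
  jellies: 2 of 5 neighbours < 5, holds.
  plankton: 2 of 5 neighbours < 3, holds.
Round 5 — checking thresholds:
  algae: 2 of 4 neighbours < 4, holds.
  isopods: 1 of 2 neighbours ≥ 1, goes locally extinct.
  jellies: 4 of 5 neighbours < 5, holds.
  plankton: 3 of 5 neighbours ≥ 3, goes locally extinct.
Round 6 — no new extinctions; cascade stops.

brine shrimp, flatworms, gobies, herring, isopods, mussels, plankton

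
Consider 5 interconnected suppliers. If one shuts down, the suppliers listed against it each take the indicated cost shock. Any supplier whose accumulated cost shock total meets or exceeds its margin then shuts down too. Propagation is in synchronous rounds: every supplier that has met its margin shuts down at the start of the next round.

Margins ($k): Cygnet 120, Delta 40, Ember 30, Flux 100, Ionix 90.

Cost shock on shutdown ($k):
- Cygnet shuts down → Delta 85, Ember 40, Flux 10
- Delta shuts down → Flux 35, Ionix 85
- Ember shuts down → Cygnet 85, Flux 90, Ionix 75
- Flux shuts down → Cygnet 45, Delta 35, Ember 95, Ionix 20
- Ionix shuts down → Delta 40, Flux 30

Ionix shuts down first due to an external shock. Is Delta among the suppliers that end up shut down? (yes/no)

yes

Round 1 — Ionix shuts down (initial).
  Delta: +40 → 40 ≥ 40
  Flux: +30 → 30 < 100
Round 2 — Delta shuts down.
  Flux: +35 → 65 < 100
No further shutdowns.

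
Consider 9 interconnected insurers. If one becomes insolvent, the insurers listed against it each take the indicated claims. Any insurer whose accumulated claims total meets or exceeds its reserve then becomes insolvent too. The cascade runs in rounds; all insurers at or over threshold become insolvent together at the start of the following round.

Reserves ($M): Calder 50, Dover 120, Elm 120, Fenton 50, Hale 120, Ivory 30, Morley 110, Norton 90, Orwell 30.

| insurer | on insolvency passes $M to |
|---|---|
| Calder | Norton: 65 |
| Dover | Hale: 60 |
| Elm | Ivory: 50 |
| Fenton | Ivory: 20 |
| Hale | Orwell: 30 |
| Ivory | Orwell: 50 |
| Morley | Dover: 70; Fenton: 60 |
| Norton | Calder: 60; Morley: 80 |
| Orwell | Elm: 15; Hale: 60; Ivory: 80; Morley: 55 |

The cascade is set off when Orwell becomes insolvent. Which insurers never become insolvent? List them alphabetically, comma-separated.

Round 1 — Orwell becomes insolvent (initial).
  Elm: +15 → 15 < 120
  Hale: +60 → 60 < 120
  Ivory: +80 → 80 ≥ 30
  Morley: +55 → 55 < 110
Round 2 — Ivory becomes insolvent.
No further insolvencies.

Calder, Dover, Elm, Fenton, Hale, Morley, Norton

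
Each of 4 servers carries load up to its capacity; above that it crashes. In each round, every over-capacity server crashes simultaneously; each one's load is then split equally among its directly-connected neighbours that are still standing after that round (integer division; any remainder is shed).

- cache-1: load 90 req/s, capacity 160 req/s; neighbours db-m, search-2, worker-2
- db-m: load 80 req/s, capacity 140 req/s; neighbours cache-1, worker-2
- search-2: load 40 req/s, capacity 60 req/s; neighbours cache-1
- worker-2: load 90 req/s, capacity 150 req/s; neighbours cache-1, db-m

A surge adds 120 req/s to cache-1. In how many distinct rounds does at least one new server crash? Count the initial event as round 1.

2

Round 1 — cache-1 at 210 > 160. cache-1 crashes.
  cache-1 sheds 210 req/s to db-m, search-2, worker-2: 70 each.
    db-m: 80+70 = 150 > 140
    search-2: 40+70 = 110 > 60
    worker-2: 90+70 = 160 > 150
Round 2 — db-m, search-2, worker-2 crash.
  db-m sheds 150 req/s: no online neighbours, lost.
  search-2 sheds 110 req/s: no online neighbours, lost.
  worker-2 sheds 160 req/s: no online neighbours, lost.
No further crashes.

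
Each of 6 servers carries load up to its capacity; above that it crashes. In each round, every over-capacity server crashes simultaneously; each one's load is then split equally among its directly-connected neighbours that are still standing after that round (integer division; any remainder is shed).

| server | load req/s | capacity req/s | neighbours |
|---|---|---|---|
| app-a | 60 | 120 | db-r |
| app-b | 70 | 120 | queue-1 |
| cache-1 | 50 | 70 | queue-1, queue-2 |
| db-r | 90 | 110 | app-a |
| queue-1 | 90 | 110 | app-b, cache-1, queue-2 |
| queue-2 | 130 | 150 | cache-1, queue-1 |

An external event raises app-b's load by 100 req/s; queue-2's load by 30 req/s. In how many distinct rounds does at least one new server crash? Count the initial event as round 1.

Round 1 — app-b at 170 > 120; queue-2 at 160 > 150. app-b, queue-2 crash.
  app-b sheds 170 req/s to queue-1: 170 each.
    queue-1: 90+170 = 260 > 110
  queue-2 sheds 160 req/s to cache-1, queue-1: 80 each.
    cache-1: 50+80 = 130 > 70
    queue-1: 260+80 = 340 > 110
Round 2 — cache-1, queue-1 crash.
  cache-1 sheds 130 req/s: no online neighbours, lost.
  queue-1 sheds 340 req/s: no online neighbours, lost.
No further crashes.

2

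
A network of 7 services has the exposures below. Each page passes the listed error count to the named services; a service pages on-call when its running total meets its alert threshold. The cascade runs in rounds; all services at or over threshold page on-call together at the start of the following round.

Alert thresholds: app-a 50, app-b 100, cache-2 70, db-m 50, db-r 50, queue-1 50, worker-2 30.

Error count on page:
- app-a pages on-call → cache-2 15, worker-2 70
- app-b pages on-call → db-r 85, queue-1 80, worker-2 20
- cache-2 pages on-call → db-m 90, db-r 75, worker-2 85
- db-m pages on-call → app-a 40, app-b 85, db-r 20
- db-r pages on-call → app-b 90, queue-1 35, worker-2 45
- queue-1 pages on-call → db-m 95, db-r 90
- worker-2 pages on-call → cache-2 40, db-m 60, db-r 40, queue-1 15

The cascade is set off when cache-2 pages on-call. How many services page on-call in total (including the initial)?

6

Round 1 — cache-2 pages on-call (initial).
  db-m: +90 → 90 ≥ 50
  db-r: +75 → 75 ≥ 50
  worker-2: +85 → 85 ≥ 30
Round 2 — db-m, db-r, worker-2 page on-call.
  app-a: +40 → 40 < 50
  app-b: +85+90 → 175 ≥ 100
  queue-1: +35+15 → 50 ≥ 50
Round 3 — app-b, queue-1 page on-call.
No further pages.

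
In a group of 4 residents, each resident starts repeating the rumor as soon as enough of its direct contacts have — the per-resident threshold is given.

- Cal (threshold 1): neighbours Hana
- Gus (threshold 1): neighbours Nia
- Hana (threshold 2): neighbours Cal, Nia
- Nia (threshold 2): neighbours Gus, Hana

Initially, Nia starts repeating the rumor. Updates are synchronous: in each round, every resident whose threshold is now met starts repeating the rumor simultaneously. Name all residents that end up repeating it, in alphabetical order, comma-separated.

Gus, Nia

Round 1 — Nia starts repeating the rumor (initial).
Round 2 — checking thresholds:
  Gus: 1 of 1 neighbours ≥ 1, starts repeating the rumor.
  Hana: 1 of 2 neighbours < 2, below threshold.
Round 3 — no new spreads; cascade stops.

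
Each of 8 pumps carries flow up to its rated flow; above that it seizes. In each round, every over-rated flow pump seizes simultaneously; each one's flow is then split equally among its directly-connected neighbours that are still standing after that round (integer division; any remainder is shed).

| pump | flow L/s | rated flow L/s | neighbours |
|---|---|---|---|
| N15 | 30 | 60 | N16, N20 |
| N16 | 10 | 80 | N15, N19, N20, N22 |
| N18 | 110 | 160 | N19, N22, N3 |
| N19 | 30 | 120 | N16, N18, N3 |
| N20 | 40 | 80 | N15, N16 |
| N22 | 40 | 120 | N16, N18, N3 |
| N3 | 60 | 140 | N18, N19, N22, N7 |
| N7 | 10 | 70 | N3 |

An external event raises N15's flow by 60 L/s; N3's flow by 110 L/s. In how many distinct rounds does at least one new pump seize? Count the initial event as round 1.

Round 1 — N15 at 90 > 60; N3 at 170 > 140. N15, N3 seize.
  N15 sheds 90 L/s to N16, N20: 45 each.
    N16: 10+45 = 55 ≤ 80
    N20: 40+45 = 85 > 80
  N3 sheds 170 L/s to N18, N19, N22, N7: 42 each (2 lost).
    N18: 110+42 = 152 ≤ 160
    N19: 30+42 = 72 ≤ 120
    N22: 40+42 = 82 ≤ 120
    N7: 10+42 = 52 ≤ 70
Round 2 — N20 seizes.
  N20 sheds 85 L/s to N16: 85 each.
    N16: 55+85 = 140 > 80
Round 3 — N16 seizes.
  N16 sheds 140 L/s to N19, N22: 70 each.
    N19: 72+70 = 142 > 120
    N22: 82+70 = 152 > 120
Round 4 — N19, N22 seize.
  N19 sheds 142 L/s to N18: 142 each.
    N18: 152+142 = 294 > 160
  N22 sheds 152 L/s to N18: 152 each.
    N18: 294+152 = 446 > 160
Round 5 — N18 seizes.
  N18 sheds 446 L/s: no online neighbours, lost.
No further seizures.

5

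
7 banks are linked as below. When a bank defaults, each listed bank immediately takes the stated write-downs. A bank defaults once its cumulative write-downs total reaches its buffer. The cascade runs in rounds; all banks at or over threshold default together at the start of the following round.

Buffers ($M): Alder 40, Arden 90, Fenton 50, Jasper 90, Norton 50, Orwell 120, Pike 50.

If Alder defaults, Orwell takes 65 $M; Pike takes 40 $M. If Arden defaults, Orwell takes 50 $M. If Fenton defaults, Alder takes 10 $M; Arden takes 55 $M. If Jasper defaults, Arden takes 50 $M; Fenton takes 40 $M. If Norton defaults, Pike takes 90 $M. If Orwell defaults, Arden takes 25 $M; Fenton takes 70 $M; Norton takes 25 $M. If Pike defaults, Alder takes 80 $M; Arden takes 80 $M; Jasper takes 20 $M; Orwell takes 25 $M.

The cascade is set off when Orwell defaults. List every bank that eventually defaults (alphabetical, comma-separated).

Fenton, Orwell

Round 1 — Orwell defaults (initial).
  Arden: +25 → 25 < 90
  Fenton: +70 → 70 ≥ 50
  Norton: +25 → 25 < 50
Round 2 — Fenton defaults.
  Alder: +10 → 10 < 40
  Arden: +55 → 80 < 90
No further defaults.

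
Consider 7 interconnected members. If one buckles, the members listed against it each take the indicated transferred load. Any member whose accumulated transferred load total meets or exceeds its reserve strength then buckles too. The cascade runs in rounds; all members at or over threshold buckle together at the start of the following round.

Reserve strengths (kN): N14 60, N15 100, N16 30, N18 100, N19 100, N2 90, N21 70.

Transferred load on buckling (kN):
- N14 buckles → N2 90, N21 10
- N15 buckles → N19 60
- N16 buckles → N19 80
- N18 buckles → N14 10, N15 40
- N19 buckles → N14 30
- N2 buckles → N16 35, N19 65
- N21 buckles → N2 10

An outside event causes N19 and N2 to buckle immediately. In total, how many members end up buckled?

3

Round 1 — N19, N2 buckle (initial).
  N14: +30 → 30 < 60
  N16: +35 → 35 ≥ 30
Round 2 — N16 buckles.
No further bucklings.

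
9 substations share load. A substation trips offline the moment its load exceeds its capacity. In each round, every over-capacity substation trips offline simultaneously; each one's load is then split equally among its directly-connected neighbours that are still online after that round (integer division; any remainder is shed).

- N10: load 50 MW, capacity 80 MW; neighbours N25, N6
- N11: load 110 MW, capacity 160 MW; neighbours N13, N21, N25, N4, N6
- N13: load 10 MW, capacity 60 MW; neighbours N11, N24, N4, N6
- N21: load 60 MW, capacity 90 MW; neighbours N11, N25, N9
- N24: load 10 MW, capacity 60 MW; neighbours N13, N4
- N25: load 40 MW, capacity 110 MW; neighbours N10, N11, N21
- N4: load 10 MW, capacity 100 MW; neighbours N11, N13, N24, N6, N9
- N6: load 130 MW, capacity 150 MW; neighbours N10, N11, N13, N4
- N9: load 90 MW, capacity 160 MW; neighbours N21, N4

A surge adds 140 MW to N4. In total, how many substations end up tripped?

Round 1 — N4 at 150 > 100. N4 trips offline.
  N4 sheds 150 MW to N11, N13, N24, N6, N9: 30 each.
    N11: 110+30 = 140 ≤ 160
    N13: 10+30 = 40 ≤ 60
    N24: 10+30 = 40 ≤ 60
    N6: 130+30 = 160 > 150
    N9: 90+30 = 120 ≤ 160
Round 2 — N6 trips offline.
  N6 sheds 160 MW to N10, N11, N13: 53 each (1 lost).
    N10: 50+53 = 103 > 80
    N11: 140+53 = 193 > 160
    N13: 40+53 = 93 > 60
Round 3 — N10, N11, N13 trip offline.
  N10 sheds 103 MW to N25: 103 each.
    N25: 40+103 = 143 > 110
  N11 sheds 193 MW to N21, N25: 96 each (1 lost).
    N21: 60+96 = 156 > 90
    N25: 143+96 = 239 > 110
  N13 sheds 93 MW to N24: 93 each.
    N24: 40+93 = 133 > 60
Round 4 — N21, N24, N25 trip offline.
  N21 sheds 156 MW to N9: 156 each.
    N9: 120+156 = 276 > 160
  N24 sheds 133 MW: no online neighbours, lost.
  N25 sheds 239 MW: no online neighbours, lost.
Round 5 — N9 trips offline.
  N9 sheds 276 MW: no online neighbours, lost.
No further trips.

9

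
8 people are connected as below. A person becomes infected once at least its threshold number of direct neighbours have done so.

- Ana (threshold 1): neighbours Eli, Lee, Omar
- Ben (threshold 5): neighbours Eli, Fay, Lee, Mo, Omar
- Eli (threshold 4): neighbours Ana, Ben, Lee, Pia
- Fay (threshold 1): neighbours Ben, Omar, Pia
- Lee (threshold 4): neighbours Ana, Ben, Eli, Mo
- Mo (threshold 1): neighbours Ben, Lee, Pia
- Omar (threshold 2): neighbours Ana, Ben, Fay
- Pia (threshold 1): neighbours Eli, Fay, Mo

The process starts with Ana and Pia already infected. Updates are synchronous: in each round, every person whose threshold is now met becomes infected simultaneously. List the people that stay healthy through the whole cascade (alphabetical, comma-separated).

Round 1 — Ana, Pia become infected (initial).
Round 2 — checking thresholds:
  Eli: 2 of 4 neighbours < 4, holds.
  Fay: 1 of 3 neighbours ≥ 1, becomes infected.
  Lee: 1 of 4 neighbours < 4, holds.
  Mo: 1 of 3 neighbours ≥ 1, becomes infected.
  Omar: 1 of 3 neighbours < 2, holds.
Round 3 — checking thresholds:
  Ben: 2 of 5 neighbours < 5, holds.
  Eli: 2 of 4 neighbours < 4, holds.
  Lee: 2 of 4 neighbours < 4, holds.
  Omar: 2 of 3 neighbours ≥ 2, becomes infected.
Round 4 — no new infections; cascade stops.

Ben, Eli, Lee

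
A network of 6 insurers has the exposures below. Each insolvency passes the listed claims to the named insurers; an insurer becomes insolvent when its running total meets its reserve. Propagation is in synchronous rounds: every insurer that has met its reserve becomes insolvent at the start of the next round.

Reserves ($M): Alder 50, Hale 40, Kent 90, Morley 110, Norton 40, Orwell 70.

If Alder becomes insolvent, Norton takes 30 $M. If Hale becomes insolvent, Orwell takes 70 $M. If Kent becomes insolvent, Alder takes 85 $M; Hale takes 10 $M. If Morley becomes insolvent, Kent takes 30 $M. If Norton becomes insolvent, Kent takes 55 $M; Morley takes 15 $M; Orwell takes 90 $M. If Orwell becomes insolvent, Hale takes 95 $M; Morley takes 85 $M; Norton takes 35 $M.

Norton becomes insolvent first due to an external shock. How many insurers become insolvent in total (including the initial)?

3

Round 1 — Norton becomes insolvent (initial).
  Kent: +55 → 55 < 90
  Morley: +15 → 15 < 110
  Orwell: +90 → 90 ≥ 70
Round 2 — Orwell becomes insolvent.
  Hale: +95 → 95 ≥ 40
  Morley: +85 → 100 < 110
Round 3 — Hale becomes insolvent.
No further insolvencies.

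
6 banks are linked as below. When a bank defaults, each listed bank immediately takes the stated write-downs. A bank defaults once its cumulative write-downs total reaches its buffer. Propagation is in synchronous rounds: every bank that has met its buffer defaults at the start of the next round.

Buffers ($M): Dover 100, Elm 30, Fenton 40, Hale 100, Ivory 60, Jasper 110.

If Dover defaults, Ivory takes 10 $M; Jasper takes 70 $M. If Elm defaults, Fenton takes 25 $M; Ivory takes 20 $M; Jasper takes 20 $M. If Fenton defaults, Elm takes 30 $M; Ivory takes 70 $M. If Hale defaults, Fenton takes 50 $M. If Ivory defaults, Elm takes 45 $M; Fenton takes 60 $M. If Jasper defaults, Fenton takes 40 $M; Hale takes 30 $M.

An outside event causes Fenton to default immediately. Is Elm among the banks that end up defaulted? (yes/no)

yes

Round 1 — Fenton defaults (initial).
  Elm: +30 → 30 ≥ 30
  Ivory: +70 → 70 ≥ 60
Round 2 — Elm, Ivory default.
  Jasper: +20 → 20 < 110
No further defaults.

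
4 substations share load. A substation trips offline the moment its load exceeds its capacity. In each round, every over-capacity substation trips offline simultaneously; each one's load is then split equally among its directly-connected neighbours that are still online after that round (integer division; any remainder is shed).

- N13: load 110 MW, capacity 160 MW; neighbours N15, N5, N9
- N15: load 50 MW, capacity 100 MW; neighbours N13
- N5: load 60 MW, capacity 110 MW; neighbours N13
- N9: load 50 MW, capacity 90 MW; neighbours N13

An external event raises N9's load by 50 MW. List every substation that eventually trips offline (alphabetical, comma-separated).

Round 1 — N9 at 100 > 90. N9 trips offline.
  N9 sheds 100 MW to N13: 100 each.
    N13: 110+100 = 210 > 160
Round 2 — N13 trips offline.
  N13 sheds 210 MW to N15, N5: 105 each.
    N15: 50+105 = 155 > 100
    N5: 60+105 = 165 > 110
Round 3 — N15, N5 trip offline.
  N15 sheds 155 MW: no online neighbours, lost.
  N5 sheds 165 MW: no online neighbours, lost.
No further trips.

N13, N15, N5, N9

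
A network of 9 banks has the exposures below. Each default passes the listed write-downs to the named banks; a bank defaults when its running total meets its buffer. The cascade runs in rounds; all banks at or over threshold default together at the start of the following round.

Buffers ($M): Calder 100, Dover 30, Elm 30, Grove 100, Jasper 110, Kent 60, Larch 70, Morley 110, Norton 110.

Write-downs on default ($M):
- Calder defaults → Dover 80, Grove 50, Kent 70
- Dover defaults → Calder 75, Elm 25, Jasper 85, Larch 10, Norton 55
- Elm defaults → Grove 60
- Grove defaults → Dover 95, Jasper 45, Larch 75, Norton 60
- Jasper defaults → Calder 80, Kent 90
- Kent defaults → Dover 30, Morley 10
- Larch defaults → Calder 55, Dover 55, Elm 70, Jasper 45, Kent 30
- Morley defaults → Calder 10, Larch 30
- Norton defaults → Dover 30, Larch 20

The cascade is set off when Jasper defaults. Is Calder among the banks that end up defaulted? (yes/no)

yes

Round 1 — Jasper defaults (initial).
  Calder: +80 → 80 < 100
  Kent: +90 → 90 ≥ 60
Round 2 — Kent defaults.
  Dover: +30 → 30 ≥ 30
  Morley: +10 → 10 < 110
Round 3 — Dover defaults.
  Calder: +75 → 155 ≥ 100
  Elm: +25 → 25 < 30
  Larch: +10 → 10 < 70
  Norton: +55 → 55 < 110
Round 4 — Calder defaults.
  Grove: +50 → 50 < 100
No further defaults.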